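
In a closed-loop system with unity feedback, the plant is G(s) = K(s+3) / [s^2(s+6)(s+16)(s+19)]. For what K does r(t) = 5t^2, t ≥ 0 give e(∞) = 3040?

2

Two free integrators in G(s): this is a type 2 system.
K_a = lim_{s→0} s^2·G(s) = K·3 / (6·16·19) = (1/608)·K.
e_ss = 10/K_a = 3040 ⇒ K_a = 1/304 ⇒ K = (1/304)/(1/608) = 2.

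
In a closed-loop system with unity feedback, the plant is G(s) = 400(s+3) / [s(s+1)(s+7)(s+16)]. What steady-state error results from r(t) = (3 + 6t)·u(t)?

The open loop has one pole at the origin → type 1 system. Treating each term separately:
  • 3: tracked with zero error.
  • 6t: e_ss = 6/K_v with K_v=75/7 → 0.56.
Total e_ss = 0.56.

0.56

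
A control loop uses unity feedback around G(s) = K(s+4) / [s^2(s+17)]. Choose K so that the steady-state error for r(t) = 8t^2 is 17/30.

Two free integrators in G(s): this is a type 2 system.
K_a = lim_{s→0} s^2·G(s) = K·4 / (17) = (4/17)·K.
e_ss = 16/K_a = 17/30 ⇒ K_a = 480/17 ⇒ K = (480/17)/(4/17) = 120.

120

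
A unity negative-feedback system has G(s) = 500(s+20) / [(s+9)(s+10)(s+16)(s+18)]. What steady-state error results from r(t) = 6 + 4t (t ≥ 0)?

No free integrators in G(s): this is a type 0 system. By superposition:
  • 6: e_ss = 6/(1+K_p) with K_p=125/324 → 1944/449.
  • 4t: a type-0 system cannot track it, e_ss → ∞.
The unbounded component dominates.

infinity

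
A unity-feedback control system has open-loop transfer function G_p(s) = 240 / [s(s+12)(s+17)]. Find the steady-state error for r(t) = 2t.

System type = 1 (one pole at s=0).
K_v = lim_{s→0} s·G_p(s) = 240 / (12·17) = 20/17.
e_ss = 2/K_v = 2/(20/17) = 1.7.

1.7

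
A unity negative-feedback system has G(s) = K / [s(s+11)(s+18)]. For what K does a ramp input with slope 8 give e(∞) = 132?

12

The open loop has one pole at the origin → type 1 system.
K_v = lim_{s→0} s·G(s) = K / (11·18) = (1/198)·K.
e_ss = 8/K_v = 132 ⇒ K_v = 2/33 ⇒ K = (2/33)/(1/198) = 12.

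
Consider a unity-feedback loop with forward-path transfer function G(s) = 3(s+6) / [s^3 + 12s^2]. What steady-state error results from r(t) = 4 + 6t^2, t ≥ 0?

Factoring s^2 from the denominator leaves a polynomial with constant term 12, so the system is type 2. Taking each input component in turn:
  • 4: tracked with zero error.
  • 6t^2: e_ss = 12/K_a with K_a=1.5 → 8.
Total e_ss = 8.

8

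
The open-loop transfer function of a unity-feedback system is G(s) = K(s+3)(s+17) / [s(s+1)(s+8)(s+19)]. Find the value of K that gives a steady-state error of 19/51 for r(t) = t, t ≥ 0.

G(s) has one factor of s in the denominator, so the system is type 1.
K_v = lim_{s→0} s·G(s) = K·3·17 / (1·8·19) = (51/152)·K.
e_ss = 1/K_v = 19/51 ⇒ K_v = 51/19 ⇒ K = (51/19)/(51/152) = 8.

8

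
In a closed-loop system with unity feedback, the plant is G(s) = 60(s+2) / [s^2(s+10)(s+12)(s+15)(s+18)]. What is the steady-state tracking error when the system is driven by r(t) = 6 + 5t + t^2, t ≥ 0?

540

Two free integrators in G(s): this is a type 2 system. Treating each term separately:
  • 6: tracked with zero error.
  • 5t: tracked with zero error.
  • t^2: e_ss = 2/K_a with K_a=1/270 → 540.
Total e_ss = 540.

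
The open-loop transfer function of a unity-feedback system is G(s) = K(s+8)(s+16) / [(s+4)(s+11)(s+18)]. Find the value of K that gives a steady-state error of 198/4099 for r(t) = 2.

250

System type = 0 (no poles at s=0).
K_p = lim_{s→0} G(s) = K·8·16 / (4·11·18) = (16/99)·K.
e_ss = 2/(1 + K_p) = 198/4099 ⇒ 1 + (16/99)·K = 4099/99 ⇒ K = 250.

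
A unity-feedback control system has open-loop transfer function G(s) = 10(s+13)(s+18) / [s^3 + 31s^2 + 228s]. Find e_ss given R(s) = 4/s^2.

Lowest-order denominator term is 228s, so the open loop has 1 pole at the origin → type 1 system.
K_v = lim_{s→0} s·G(s) = 10·13·18 / 228 = 195/19.
e_ss = 4/K_v = 4/(195/19) = 76/195.

76/195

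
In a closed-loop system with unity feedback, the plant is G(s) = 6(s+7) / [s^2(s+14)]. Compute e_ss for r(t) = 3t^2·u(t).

2

System type = 2 (two poles at s=0).
K_a = lim_{s→0} s^2·G(s) = 6·7 / (14) = 3.
r(t) = 3t^2 gives R(s) = 6/s^3.
e_ss = 6/K_a = 6/3 = 2.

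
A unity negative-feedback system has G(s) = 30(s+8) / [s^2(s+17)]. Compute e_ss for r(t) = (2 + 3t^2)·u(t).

System type = 2 (two poles at s=0). By superposition:
  • 2: tracked with zero error.
  • 3t^2: e_ss = 6/K_a with K_a=240/17 → 0.425.
Total e_ss = 0.425.

0.425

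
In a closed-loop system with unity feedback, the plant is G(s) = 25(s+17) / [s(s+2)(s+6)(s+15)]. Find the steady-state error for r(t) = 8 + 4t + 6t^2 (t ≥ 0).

infinity

System type = 1 (one pole at s=0). Treating each term separately:
  • 8: tracked with zero error.
  • 4t: e_ss = 4/K_v with K_v=85/36 → 144/85.
  • 6t^2: a type-1 system cannot track it, e_ss → ∞.
The unbounded component dominates.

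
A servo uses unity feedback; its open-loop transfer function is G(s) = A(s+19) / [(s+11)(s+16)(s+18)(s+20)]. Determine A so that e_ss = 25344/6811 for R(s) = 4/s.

The open loop has no poles at the origin → type 0 system.
K_p = lim_{s→0} G(s) = A·19 / (11·16·18·20) = (19/63360)·A.
e_ss = 4/(1 + K_p) = 25344/6811 ⇒ 1 + (19/63360)·A = 6811/6336 ⇒ A = 250.

250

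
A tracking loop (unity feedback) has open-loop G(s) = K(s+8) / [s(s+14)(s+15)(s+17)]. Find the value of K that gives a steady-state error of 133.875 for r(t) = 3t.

10

One free integrator in G(s): this is a type 1 system.
K_v = lim_{s→0} s·G(s) = K·8 / (14·15·17) = (4/1785)·K.
e_ss = 3/K_v = 133.875 ⇒ K_v = 8/357 ⇒ K = (8/357)/(4/1785) = 10.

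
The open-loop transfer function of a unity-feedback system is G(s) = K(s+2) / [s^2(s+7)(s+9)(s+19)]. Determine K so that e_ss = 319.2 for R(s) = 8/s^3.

Two free integrators in G(s): this is a type 2 system.
K_a = lim_{s→0} s^2·G(s) = K·2 / (7·9·19) = (2/1197)·K.
e_ss = 8/K_a = 319.2 ⇒ K_a = 10/399 ⇒ K = (10/399)/(2/1197) = 15.

15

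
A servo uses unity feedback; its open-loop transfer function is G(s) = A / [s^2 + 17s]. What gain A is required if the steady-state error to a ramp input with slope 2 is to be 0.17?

Factoring s from the denominator leaves a polynomial with constant term 17, so the system is type 1.
K_v = lim_{s→0} s·G(s) = A / 17 = (1/17)·A.
e_ss = 2/K_v = 0.17 ⇒ K_v = 200/17 ⇒ A = (200/17)/(1/17) = 200.

200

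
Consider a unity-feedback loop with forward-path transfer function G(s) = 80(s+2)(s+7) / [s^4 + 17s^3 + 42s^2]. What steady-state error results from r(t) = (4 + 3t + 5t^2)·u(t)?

The denominator has no term below 42s^2 — 2 poles at s=0, type 2. By superposition:
  • 4: tracked with zero error.
  • 3t: tracked with zero error.
  • 5t^2: e_ss = 10/K_a with K_a=80/3 → 0.375.
Total e_ss = 0.375.

0.375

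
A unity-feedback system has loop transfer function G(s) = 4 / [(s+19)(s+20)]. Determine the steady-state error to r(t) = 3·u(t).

95/32

No free integrators in G(s): this is a type 0 system.
K_p = lim_{s→0} G(s) = 4 / (19·20) = 1/95.
e_ss = 3/(1 + K_p) = 3/(96/95) = 95/32.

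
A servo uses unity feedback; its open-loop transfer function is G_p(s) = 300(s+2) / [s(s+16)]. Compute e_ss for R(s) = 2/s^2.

4/75

G_p(s) has one factor of s in the denominator, so the system is type 1.
K_v = lim_{s→0} s·G_p(s) = 300·2 / (16) = 37.5.
e_ss = 2/K_v = 2/37.5 = 4/75.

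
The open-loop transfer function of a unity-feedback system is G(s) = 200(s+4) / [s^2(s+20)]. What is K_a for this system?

40

Two free integrators in G(s): this is a type 2 system.
K_a = lim_{s→0} s^2·G(s) = 200·4 / (20) = 40.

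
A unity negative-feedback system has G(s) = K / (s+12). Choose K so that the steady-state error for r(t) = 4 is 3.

4

G(s) has no factors of s in the denominator, so the system is type 0.
K_p = lim_{s→0} G(s) = K / (12) = (1/12)·K.
e_ss = 4/(1 + K_p) = 3 ⇒ 1 + (1/12)·K = 4/3 ⇒ K = 4.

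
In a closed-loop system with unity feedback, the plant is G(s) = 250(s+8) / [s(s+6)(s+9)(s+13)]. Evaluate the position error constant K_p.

K_p = lim_{s→0} G(s); with 1 pole at the origin the limit diverges, so K_p = ∞.

infinity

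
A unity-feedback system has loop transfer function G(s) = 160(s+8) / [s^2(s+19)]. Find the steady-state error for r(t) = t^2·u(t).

19/640

The open loop has two poles at the origin → type 2 system.
K_a = lim_{s→0} s^2·G(s) = 160·8 / (19) = 1280/19.
r(t) = t^2 gives R(s) = 2/s^3.
e_ss = 2/K_a = 2/(1280/19) = 19/640.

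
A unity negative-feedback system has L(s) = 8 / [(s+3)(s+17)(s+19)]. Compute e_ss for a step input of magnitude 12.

11628/977

L(s) has no factors of s in the denominator, so the system is type 0.
K_p = lim_{s→0} L(s) = 8 / (3·17·19) = 8/969.
e_ss = 12/(1 + K_p) = 12/(977/969) = 11628/977.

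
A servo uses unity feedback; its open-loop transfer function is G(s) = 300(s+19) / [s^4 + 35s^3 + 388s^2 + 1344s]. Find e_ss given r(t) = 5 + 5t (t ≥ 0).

112/95

Factoring s from the denominator leaves a polynomial with constant term 1344, so the system is type 1. By superposition:
  • 5: tracked with zero error.
  • 5t: e_ss = 5/K_v with K_v=475/112 → 112/95.
Total e_ss = 112/95.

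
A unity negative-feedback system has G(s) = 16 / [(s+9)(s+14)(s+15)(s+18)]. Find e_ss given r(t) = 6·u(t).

51030/8509

The open loop has no poles at the origin → type 0 system.
K_p = lim_{s→0} G(s) = 16 / (9·14·15·18) = 4/8505.
e_ss = 6/(1 + K_p) = 6/(8509/8505) = 51030/8509.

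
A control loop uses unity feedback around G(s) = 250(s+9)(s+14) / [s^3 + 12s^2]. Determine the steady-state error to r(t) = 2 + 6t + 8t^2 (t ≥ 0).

Factoring s^2 from the denominator leaves a polynomial with constant term 12, so the system is type 2. Taking each input component in turn:
  • 2: tracked with zero error.
  • 6t: tracked with zero error.
  • 8t^2: e_ss = 16/K_a with K_a=2625 → 16/2625.
Total e_ss = 16/2625.

16/2625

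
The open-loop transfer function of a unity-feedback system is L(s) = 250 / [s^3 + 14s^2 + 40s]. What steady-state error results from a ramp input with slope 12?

1.92

Factoring s from the denominator leaves a polynomial with constant term 40, so the system is type 1.
K_v = lim_{s→0} s·L(s) = 250 / 40 = 6.25.
e_ss = 12/K_v = 12/6.25 = 1.92.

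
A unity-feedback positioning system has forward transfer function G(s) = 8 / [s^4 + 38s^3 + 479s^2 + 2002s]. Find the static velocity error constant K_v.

4/1001

The denominator has no term below 2002s — 1 pole at s=0, type 1.
K_v = lim_{s→0} s·G(s) = 8 / 2002 = 4/1001.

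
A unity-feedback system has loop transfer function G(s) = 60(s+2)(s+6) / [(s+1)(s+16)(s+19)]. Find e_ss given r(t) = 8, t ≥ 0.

2.375

G(s) has no factors of s in the denominator, so the system is type 0.
K_p = lim_{s→0} G(s) = 60·2·6 / (1·16·19) = 45/19.
e_ss = 8/(1 + K_p) = 8/(64/19) = 2.375.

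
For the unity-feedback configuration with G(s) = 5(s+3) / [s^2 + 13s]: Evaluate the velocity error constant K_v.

Lowest-order denominator term is 13s, so the open loop has 1 pole at the origin → type 1 system.
K_v = lim_{s→0} s·G(s) = 5·3 / 13 = 15/13.

15/13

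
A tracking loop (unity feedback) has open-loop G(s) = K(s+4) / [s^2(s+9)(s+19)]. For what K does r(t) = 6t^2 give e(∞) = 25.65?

System type = 2 (two poles at s=0).
K_a = lim_{s→0} s^2·G(s) = K·4 / (9·19) = (4/171)·K.
e_ss = 12/K_a = 25.65 ⇒ K_a = 80/171 ⇒ K = (80/171)/(4/171) = 20.

20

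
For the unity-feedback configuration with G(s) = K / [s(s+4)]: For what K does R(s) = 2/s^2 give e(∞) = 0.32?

One free integrator in G(s): this is a type 1 system.
K_v = lim_{s→0} s·G(s) = K / (4) = 0.25·K.
e_ss = 2/K_v = 0.32 ⇒ K_v = 6.25 ⇒ K = 6.25/0.25 = 25.

25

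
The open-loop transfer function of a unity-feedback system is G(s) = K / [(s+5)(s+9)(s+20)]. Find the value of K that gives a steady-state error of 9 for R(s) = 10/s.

100

G(s) has no factors of s in the denominator, so the system is type 0.
K_p = lim_{s→0} G(s) = K / (5·9·20) = (1/900)·K.
e_ss = 10/(1 + K_p) = 9 ⇒ 1 + (1/900)·K = 10/9 ⇒ K = 100.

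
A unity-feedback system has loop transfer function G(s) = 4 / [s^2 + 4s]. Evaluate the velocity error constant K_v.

Factoring s from the denominator leaves a polynomial with constant term 4, so the system is type 1.
K_v = lim_{s→0} s·G(s) = 4 / 4 = 1.

1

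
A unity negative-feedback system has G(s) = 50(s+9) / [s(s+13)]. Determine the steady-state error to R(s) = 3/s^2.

One free integrator in G(s): this is a type 1 system.
K_v = lim_{s→0} s·G(s) = 50·9 / (13) = 450/13.
e_ss = 3/K_v = 3/(450/13) = 13/150.

13/150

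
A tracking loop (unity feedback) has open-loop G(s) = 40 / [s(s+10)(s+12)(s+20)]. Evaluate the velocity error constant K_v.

G(s) has one factor of s in the denominator, so the system is type 1.
K_v = lim_{s→0} s·G(s) = 40 / (10·12·20) = 1/60.

1/60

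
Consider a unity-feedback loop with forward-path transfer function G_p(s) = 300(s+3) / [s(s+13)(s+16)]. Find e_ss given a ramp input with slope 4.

208/225

The open loop has one pole at the origin → type 1 system.
K_v = lim_{s→0} s·G_p(s) = 300·3 / (13·16) = 225/52.
e_ss = 4/K_v = 4/(225/52) = 208/225.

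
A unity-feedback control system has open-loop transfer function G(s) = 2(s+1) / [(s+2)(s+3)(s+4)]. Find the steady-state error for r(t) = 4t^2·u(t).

G(s) has no factors of s in the denominator, so the system is type 0.
For a type-0 system K_a = 0, so e_ss to a parabolic input is unbounded.

infinity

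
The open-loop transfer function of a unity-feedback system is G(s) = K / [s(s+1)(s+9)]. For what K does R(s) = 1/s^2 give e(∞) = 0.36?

One free integrator in G(s): this is a type 1 system.
K_v = lim_{s→0} s·G(s) = K / (1·9) = (1/9)·K.
e_ss = 1/K_v = 0.36 ⇒ K_v = 25/9 ⇒ K = (25/9)/(1/9) = 25.

25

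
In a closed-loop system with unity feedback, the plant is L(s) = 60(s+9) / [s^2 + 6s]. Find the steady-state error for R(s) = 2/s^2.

1/45

Lowest-order denominator term is 6s, so the open loop has 1 pole at the origin → type 1 system.
K_v = lim_{s→0} s·L(s) = 60·9 / 6 = 90.
e_ss = 2/K_v = 2/90 = 1/45.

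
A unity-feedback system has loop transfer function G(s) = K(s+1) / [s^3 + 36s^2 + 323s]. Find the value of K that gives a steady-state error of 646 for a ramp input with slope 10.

Lowest-order denominator term is 323s, so the open loop has 1 pole at the origin → type 1 system.
K_v = lim_{s→0} s·G(s) = K·1 / 323 = (1/323)·K.
e_ss = 10/K_v = 646 ⇒ K_v = 5/323 ⇒ K = (5/323)/(1/323) = 5.

5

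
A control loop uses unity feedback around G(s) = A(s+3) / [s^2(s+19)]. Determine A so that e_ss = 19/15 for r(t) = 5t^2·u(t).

System type = 2 (two poles at s=0).
K_a = lim_{s→0} s^2·G(s) = A·3 / (19) = (3/19)·A.
e_ss = 10/K_a = 19/15 ⇒ K_a = 150/19 ⇒ A = (150/19)/(3/19) = 50.

50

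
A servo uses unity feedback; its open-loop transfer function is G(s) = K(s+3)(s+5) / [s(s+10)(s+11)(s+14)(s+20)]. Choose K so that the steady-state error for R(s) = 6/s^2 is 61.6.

One free integrator in G(s): this is a type 1 system.
K_v = lim_{s→0} s·G(s) = K·3·5 / (10·11·14·20) = (3/6160)·K.
e_ss = 6/K_v = 61.6 ⇒ K_v = 15/154 ⇒ K = (15/154)/(3/6160) = 200.

200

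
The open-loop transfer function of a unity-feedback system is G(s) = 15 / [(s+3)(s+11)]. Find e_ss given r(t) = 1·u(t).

G(s) has no factors of s in the denominator, so the system is type 0.
K_p = lim_{s→0} G(s) = 15 / (3·11) = 5/11.
e_ss = 1/(1 + K_p) = 1/(16/11) = 0.6875.

0.6875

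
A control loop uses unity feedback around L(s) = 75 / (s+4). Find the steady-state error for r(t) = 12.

48/79

The open loop has no poles at the origin → type 0 system.
K_p = lim_{s→0} L(s) = 75 / (4) = 18.75.
e_ss = 12/(1 + K_p) = 12/19.75 = 48/79.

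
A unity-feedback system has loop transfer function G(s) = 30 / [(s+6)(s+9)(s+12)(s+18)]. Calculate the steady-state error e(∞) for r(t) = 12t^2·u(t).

System type = 0 (no poles at s=0).
For a type-0 system K_a = 0, so e_ss to a parabolic input is unbounded.

infinity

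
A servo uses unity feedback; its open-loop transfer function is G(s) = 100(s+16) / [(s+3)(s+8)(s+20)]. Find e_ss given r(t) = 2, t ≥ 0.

System type = 0 (no poles at s=0).
K_p = lim_{s→0} G(s) = 100·16 / (3·8·20) = 10/3.
e_ss = 2/(1 + K_p) = 2/(13/3) = 6/13.

6/13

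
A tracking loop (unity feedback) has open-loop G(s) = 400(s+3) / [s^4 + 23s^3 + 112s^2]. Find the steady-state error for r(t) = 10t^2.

28/15

Lowest-order denominator term is 112s^2, so the open loop has 2 poles at the origin → type 2 system.
K_a = lim_{s→0} s^2·G(s) = 400·3 / 112 = 75/7.
r(t) = 10t^2 gives R(s) = 20/s^3.
e_ss = 20/K_a = 20/(75/7) = 28/15.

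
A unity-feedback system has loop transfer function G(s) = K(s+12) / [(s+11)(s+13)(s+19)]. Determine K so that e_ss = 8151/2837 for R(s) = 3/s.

System type = 0 (no poles at s=0).
K_p = lim_{s→0} G(s) = K·12 / (11·13·19) = (12/2717)·K.
e_ss = 3/(1 + K_p) = 8151/2837 ⇒ 1 + (12/2717)·K = 2837/2717 ⇒ K = 10.

10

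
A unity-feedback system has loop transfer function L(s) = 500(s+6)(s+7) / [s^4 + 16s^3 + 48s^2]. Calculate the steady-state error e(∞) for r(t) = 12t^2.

Lowest-order denominator term is 48s^2, so the open loop has 2 poles at the origin → type 2 system.
K_a = lim_{s→0} s^2·L(s) = 500·6·7 / 48 = 437.5.
r(t) = 12t^2 gives R(s) = 24/s^3.
e_ss = 24/K_a = 24/437.5 = 48/875.

48/875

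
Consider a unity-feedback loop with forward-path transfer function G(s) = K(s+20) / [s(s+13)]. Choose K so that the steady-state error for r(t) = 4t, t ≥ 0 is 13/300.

60

G(s) has one factor of s in the denominator, so the system is type 1.
K_v = lim_{s→0} s·G(s) = K·20 / (13) = (20/13)·K.
e_ss = 4/K_v = 13/300 ⇒ K_v = 1200/13 ⇒ K = (1200/13)/(20/13) = 60.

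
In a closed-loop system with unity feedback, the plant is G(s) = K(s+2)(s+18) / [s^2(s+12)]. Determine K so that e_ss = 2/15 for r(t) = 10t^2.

G(s) has two factors of s in the denominator, so the system is type 2.
K_a = lim_{s→0} s^2·G(s) = K·2·18 / (12) = 3·K.
e_ss = 20/K_a = 2/15 ⇒ K_a = 150 ⇒ K = 150/3 = 50.

50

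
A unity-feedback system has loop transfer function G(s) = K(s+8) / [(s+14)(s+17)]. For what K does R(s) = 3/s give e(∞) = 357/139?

5

The open loop has no poles at the origin → type 0 system.
K_p = lim_{s→0} G(s) = K·8 / (14·17) = (4/119)·K.
e_ss = 3/(1 + K_p) = 357/139 ⇒ 1 + (4/119)·K = 139/119 ⇒ K = 5.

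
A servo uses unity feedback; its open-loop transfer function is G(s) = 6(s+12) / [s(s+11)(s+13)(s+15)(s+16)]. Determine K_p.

K_p = lim_{s→0} G(s); with 1 pole at the origin the limit diverges, so K_p = ∞.

infinity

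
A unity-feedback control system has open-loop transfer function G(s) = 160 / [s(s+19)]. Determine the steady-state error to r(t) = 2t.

0.2375

The open loop has one pole at the origin → type 1 system.
K_v = lim_{s→0} s·G(s) = 160 / (19) = 160/19.
e_ss = 2/K_v = 2/(160/19) = 0.2375.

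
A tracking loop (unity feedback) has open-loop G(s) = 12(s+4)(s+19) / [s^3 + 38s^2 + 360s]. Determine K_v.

Lowest-order denominator term is 360s, so the open loop has 1 pole at the origin → type 1 system.
K_v = lim_{s→0} s·G(s) = 12·4·19 / 360 = 38/15.

38/15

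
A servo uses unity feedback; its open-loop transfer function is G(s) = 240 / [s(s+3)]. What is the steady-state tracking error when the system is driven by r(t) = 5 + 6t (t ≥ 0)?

0.075

The open loop has one pole at the origin → type 1 system. Treating each term separately:
  • 5: tracked with zero error.
  • 6t: e_ss = 6/K_v with K_v=80 → 0.075.
Total e_ss = 0.075.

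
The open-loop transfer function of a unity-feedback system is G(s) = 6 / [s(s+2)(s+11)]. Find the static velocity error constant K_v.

3/11

G(s) has one factor of s in the denominator, so the system is type 1.
K_v = lim_{s→0} s·G(s) = 6 / (2·11) = 3/11.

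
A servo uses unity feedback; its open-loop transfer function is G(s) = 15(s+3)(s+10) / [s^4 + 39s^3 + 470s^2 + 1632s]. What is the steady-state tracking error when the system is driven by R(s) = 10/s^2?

544/15

Lowest-order denominator term is 1632s, so the open loop has 1 pole at the origin → type 1 system.
K_v = lim_{s→0} s·G(s) = 15·3·10 / 1632 = 75/272.
e_ss = 10/K_v = 10/(75/272) = 544/15.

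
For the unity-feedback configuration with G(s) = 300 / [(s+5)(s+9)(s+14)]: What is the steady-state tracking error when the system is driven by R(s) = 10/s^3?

infinity

The open loop has no poles at the origin → type 0 system.
For a type-0 system K_a = 0, so e_ss to a parabolic input is unbounded.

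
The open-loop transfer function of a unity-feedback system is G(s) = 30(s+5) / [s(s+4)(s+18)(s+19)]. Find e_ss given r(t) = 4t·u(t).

System type = 1 (one pole at s=0).
K_v = lim_{s→0} s·G(s) = 30·5 / (4·18·19) = 25/228.
e_ss = 4/K_v = 4/(25/228) = 36.48.

36.48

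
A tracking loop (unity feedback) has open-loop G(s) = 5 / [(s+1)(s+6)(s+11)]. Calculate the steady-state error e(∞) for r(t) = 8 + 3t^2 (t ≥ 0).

infinity

No free integrators in G(s): this is a type 0 system. By superposition:
  • 8: e_ss = 8/(1+K_p) with K_p=5/66 → 528/71.
  • 3t^2: a type-0 system cannot track it, e_ss → ∞.
The unbounded component dominates.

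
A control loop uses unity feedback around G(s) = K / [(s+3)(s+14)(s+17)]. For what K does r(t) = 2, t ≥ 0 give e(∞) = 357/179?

No free integrators in G(s): this is a type 0 system.
K_p = lim_{s→0} G(s) = K / (3·14·17) = (1/714)·K.
e_ss = 2/(1 + K_p) = 357/179 ⇒ 1 + (1/714)·K = 358/357 ⇒ K = 2.

2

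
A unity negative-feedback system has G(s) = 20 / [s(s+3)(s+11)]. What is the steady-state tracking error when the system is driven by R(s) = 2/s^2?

3.3

System type = 1 (one pole at s=0).
K_v = lim_{s→0} s·G(s) = 20 / (3·11) = 20/33.
e_ss = 2/K_v = 2/(20/33) = 3.3.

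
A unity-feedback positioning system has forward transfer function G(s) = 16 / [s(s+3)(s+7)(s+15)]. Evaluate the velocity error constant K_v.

16/315

One free integrator in G(s): this is a type 1 system.
K_v = lim_{s→0} s·G(s) = 16 / (3·7·15) = 16/315.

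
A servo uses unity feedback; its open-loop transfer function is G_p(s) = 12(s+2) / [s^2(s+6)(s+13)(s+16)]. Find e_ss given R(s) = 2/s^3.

G_p(s) has two factors of s in the denominator, so the system is type 2.
K_a = lim_{s→0} s^2·G_p(s) = 12·2 / (6·13·16) = 1/52.
r(t) = t^2 gives R(s) = 2/s^3.
e_ss = 2/K_a = 2/(1/52) = 104.

104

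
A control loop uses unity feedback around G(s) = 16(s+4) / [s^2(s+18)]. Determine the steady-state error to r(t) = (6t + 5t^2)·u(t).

2.8125

Two free integrators in G(s): this is a type 2 system. Taking each input component in turn:
  • 6t: tracked with zero error.
  • 5t^2: e_ss = 10/K_a with K_a=32/9 → 2.8125.
Total e_ss = 2.8125.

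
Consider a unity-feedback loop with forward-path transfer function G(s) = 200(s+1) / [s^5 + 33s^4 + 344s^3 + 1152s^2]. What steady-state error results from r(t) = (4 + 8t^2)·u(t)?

92.16

The denominator has no term below 1152s^2 — 2 poles at s=0, type 2. By superposition:
  • 4: tracked with zero error.
  • 8t^2: e_ss = 16/K_a with K_a=25/144 → 92.16.
Total e_ss = 92.16.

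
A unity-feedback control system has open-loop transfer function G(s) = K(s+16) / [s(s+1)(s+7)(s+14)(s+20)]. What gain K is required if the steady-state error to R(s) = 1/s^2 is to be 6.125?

One free integrator in G(s): this is a type 1 system.
K_v = lim_{s→0} s·G(s) = K·16 / (1·7·14·20) = (2/245)·K.
e_ss = 1/K_v = 6.125 ⇒ K_v = 8/49 ⇒ K = (8/49)/(2/245) = 20.

20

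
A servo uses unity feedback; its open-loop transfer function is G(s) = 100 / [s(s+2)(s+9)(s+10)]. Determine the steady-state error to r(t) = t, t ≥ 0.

The open loop has one pole at the origin → type 1 system.
K_v = lim_{s→0} s·G(s) = 100 / (2·9·10) = 5/9.
e_ss = 1/K_v = 1/(5/9) = 1.8.

1.8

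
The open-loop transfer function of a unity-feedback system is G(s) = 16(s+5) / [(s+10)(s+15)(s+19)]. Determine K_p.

8/285

System type = 0 (no poles at s=0).
K_p = lim_{s→0} G(s) = 16·5 / (10·15·19) = 8/285.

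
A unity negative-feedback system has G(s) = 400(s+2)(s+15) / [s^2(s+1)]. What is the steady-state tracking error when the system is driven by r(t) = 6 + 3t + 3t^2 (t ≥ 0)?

Two free integrators in G(s): this is a type 2 system. By superposition:
  • 6: tracked with zero error.
  • 3t: tracked with zero error.
  • 3t^2: e_ss = 6/K_a with K_a=12000 → 0.0005.
Total e_ss = 0.0005.

0.0005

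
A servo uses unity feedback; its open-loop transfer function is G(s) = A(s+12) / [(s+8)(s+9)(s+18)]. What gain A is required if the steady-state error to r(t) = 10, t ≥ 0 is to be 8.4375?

System type = 0 (no poles at s=0).
K_p = lim_{s→0} G(s) = A·12 / (8·9·18) = (1/108)·A.
e_ss = 10/(1 + K_p) = 8.4375 ⇒ 1 + (1/108)·A = 32/27 ⇒ A = 20.

20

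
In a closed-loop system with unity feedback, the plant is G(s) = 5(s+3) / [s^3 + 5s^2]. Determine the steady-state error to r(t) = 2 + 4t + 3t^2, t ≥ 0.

The denominator has no term below 5s^2 — 2 poles at s=0, type 2. By superposition:
  • 2: tracked with zero error.
  • 4t: tracked with zero error.
  • 3t^2: e_ss = 6/K_a with K_a=3 → 2.
Total e_ss = 2.

2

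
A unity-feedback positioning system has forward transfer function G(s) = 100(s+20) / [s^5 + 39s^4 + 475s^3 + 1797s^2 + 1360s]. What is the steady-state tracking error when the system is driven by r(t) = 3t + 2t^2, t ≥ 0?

infinity

The denominator has no term below 1360s — 1 pole at s=0, type 1. Taking each input component in turn:
  • 3t: e_ss = 3/K_v with K_v=25/17 → 2.04.
  • 2t^2: a type-1 system cannot track it, e_ss → ∞.
The unbounded component dominates.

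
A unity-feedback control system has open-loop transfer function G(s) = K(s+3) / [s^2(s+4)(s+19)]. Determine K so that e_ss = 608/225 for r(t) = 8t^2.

System type = 2 (two poles at s=0).
K_a = lim_{s→0} s^2·G(s) = K·3 / (4·19) = (3/76)·K.
e_ss = 16/K_a = 608/225 ⇒ K_a = 225/38 ⇒ K = (225/38)/(3/76) = 150.

150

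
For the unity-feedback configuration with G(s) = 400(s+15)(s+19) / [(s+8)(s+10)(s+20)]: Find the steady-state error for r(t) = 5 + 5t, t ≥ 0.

No free integrators in G(s): this is a type 0 system. Taking each input component in turn:
  • 5: e_ss = 5/(1+K_p) with K_p=71.25 → 20/289.
  • 5t: a type-0 system cannot track it, e_ss → ∞.
The unbounded component dominates.

infinity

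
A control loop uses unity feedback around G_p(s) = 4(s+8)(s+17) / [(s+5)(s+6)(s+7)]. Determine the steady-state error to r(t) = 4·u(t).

No free integrators in G_p(s): this is a type 0 system.
K_p = lim_{s→0} G_p(s) = 4·8·17 / (5·6·7) = 272/105.
e_ss = 4/(1 + K_p) = 4/(377/105) = 420/377.

420/377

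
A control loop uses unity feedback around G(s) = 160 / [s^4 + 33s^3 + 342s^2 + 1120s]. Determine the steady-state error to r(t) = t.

Lowest-order denominator term is 1120s, so the open loop has 1 pole at the origin → type 1 system.
K_v = lim_{s→0} s·G(s) = 160 / 1120 = 1/7.
e_ss = 1/K_v = 1/(1/7) = 7.

7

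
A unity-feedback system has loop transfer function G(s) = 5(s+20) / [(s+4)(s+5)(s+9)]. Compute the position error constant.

No free integrators in G(s): this is a type 0 system.
K_p = lim_{s→0} G(s) = 5·20 / (4·5·9) = 5/9.

5/9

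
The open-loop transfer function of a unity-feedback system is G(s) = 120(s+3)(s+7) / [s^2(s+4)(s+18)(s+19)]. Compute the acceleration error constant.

G(s) has two factors of s in the denominator, so the system is type 2.
K_a = lim_{s→0} s^2·G(s) = 120·3·7 / (4·18·19) = 35/19.

35/19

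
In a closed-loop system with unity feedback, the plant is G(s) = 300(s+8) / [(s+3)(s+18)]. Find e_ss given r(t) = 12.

108/409

System type = 0 (no poles at s=0).
K_p = lim_{s→0} G(s) = 300·8 / (3·18) = 400/9.
e_ss = 12/(1 + K_p) = 12/(409/9) = 108/409.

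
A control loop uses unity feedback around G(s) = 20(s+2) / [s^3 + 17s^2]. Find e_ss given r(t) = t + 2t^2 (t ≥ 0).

Lowest-order denominator term is 17s^2, so the open loop has 2 poles at the origin → type 2 system. Treating each term separately:
  • t: tracked with zero error.
  • 2t^2: e_ss = 4/K_a with K_a=40/17 → 1.7.
Total e_ss = 1.7.

1.7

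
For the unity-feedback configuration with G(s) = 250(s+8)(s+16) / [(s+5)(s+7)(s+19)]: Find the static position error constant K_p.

G(s) has no factors of s in the denominator, so the system is type 0.
K_p = lim_{s→0} G(s) = 250·8·16 / (5·7·19) = 6400/133.

6400/133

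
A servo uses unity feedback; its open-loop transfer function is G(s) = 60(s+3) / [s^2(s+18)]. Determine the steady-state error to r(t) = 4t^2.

0.8

The open loop has two poles at the origin → type 2 system.
K_a = lim_{s→0} s^2·G(s) = 60·3 / (18) = 10.
r(t) = 4t^2 gives R(s) = 8/s^3.
e_ss = 8/K_a = 8/10 = 0.8.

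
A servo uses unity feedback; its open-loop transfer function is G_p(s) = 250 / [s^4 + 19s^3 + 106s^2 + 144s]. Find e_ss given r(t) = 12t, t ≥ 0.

6.912

Lowest-order denominator term is 144s, so the open loop has 1 pole at the origin → type 1 system.
K_v = lim_{s→0} s·G_p(s) = 250 / 144 = 125/72.
e_ss = 12/K_v = 12/(125/72) = 6.912.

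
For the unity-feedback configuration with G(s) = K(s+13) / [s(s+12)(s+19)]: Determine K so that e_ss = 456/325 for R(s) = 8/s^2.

100

The open loop has one pole at the origin → type 1 system.
K_v = lim_{s→0} s·G(s) = K·13 / (12·19) = (13/228)·K.
e_ss = 8/K_v = 456/325 ⇒ K_v = 325/57 ⇒ K = (325/57)/(13/228) = 100.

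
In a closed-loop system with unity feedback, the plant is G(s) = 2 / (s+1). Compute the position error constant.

System type = 0 (no poles at s=0).
K_p = lim_{s→0} G(s) = 2 / (1) = 2.

2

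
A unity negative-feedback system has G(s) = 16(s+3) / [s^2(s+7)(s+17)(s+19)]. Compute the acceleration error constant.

48/2261

System type = 2 (two poles at s=0).
K_a = lim_{s→0} s^2·G(s) = 16·3 / (7·17·19) = 48/2261.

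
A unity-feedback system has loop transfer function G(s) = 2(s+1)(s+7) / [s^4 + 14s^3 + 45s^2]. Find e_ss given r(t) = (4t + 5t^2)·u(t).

Factoring s^2 from the denominator leaves a polynomial with constant term 45, so the system is type 2. Treating each term separately:
  • 4t: tracked with zero error.
  • 5t^2: e_ss = 10/K_a with K_a=14/45 → 225/7.
Total e_ss = 225/7.

225/7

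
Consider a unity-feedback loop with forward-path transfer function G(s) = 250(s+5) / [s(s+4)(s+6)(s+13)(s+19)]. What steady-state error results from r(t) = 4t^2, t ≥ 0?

infinity

The open loop has one pole at the origin → type 1 system.
K_a = lim_{s→0} s^2·G(s) = 0; the steady-state error to this parabolic input grows without bound.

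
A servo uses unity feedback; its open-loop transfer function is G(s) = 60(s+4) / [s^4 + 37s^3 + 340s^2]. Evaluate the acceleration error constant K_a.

Factoring s^2 from the denominator leaves a polynomial with constant term 340, so the system is type 2.
K_a = lim_{s→0} s^2·G(s) = 60·4 / 340 = 12/17.

12/17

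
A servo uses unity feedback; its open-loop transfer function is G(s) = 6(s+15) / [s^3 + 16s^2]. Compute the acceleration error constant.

The denominator has no term below 16s^2 — 2 poles at s=0, type 2.
K_a = lim_{s→0} s^2·G(s) = 6·15 / 16 = 5.625.

5.625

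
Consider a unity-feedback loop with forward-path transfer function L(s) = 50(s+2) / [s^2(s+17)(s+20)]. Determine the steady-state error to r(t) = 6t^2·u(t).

Two free integrators in L(s): this is a type 2 system.
K_a = lim_{s→0} s^2·L(s) = 50·2 / (17·20) = 5/17.
r(t) = 6t^2 gives R(s) = 12/s^3.
e_ss = 12/K_a = 12/(5/17) = 40.8.

40.8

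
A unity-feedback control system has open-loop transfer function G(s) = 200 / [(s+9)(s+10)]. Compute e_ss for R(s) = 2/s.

18/29

The open loop has no poles at the origin → type 0 system.
K_p = lim_{s→0} G(s) = 200 / (9·10) = 20/9.
e_ss = 2/(1 + K_p) = 2/(29/9) = 18/29.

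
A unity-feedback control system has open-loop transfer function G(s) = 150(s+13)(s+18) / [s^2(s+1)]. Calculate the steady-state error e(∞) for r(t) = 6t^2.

1/2925

Two free integrators in G(s): this is a type 2 system.
K_a = lim_{s→0} s^2·G(s) = 150·13·18 / (1) = 35100.
r(t) = 6t^2 gives R(s) = 12/s^3.
e_ss = 12/K_a = 12/35100 = 1/2925.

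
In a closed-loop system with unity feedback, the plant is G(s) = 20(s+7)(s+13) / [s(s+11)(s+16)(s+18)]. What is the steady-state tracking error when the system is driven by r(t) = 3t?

One free integrator in G(s): this is a type 1 system.
K_v = lim_{s→0} s·G(s) = 20·7·13 / (11·16·18) = 455/792.
e_ss = 3/K_v = 3/(455/792) = 2376/455.

2376/455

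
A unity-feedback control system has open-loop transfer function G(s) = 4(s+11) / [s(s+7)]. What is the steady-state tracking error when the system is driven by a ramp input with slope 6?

One free integrator in G(s): this is a type 1 system.
K_v = lim_{s→0} s·G(s) = 4·11 / (7) = 44/7.
e_ss = 6/K_v = 6/(44/7) = 21/22.

21/22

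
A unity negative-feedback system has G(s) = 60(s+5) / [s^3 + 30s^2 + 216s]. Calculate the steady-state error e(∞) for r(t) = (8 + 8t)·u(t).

5.76

Factoring s from the denominator leaves a polynomial with constant term 216, so the system is type 1. Treating each term separately:
  • 8: tracked with zero error.
  • 8t: e_ss = 8/K_v with K_v=25/18 → 5.76.
Total e_ss = 5.76.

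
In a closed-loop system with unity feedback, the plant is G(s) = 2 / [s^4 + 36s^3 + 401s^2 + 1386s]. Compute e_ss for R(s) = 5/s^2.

3465

Factoring s from the denominator leaves a polynomial with constant term 1386, so the system is type 1.
K_v = lim_{s→0} s·G(s) = 2 / 1386 = 1/693.
e_ss = 5/K_v = 5/(1/693) = 3465.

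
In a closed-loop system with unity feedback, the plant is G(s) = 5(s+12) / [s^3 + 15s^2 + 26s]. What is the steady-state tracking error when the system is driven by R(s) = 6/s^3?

Lowest-order denominator term is 26s, so the open loop has 1 pole at the origin → type 1 system.
K_a = lim_{s→0} s^2·G(s) = 0; the steady-state error to this parabolic input grows without bound.

infinity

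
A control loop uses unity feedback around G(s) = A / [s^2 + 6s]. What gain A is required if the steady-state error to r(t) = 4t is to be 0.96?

Factoring s from the denominator leaves a polynomial with constant term 6, so the system is type 1.
K_v = lim_{s→0} s·G(s) = A / 6 = (1/6)·A.
e_ss = 4/K_v = 0.96 ⇒ K_v = 25/6 ⇒ A = (25/6)/(1/6) = 25.

25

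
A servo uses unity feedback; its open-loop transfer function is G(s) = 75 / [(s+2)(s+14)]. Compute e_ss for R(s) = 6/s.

The open loop has no poles at the origin → type 0 system.
K_p = lim_{s→0} G(s) = 75 / (2·14) = 75/28.
e_ss = 6/(1 + K_p) = 6/(103/28) = 168/103.

168/103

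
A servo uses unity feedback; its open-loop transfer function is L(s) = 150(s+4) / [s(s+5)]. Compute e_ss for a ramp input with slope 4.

L(s) has one factor of s in the denominator, so the system is type 1.
K_v = lim_{s→0} s·L(s) = 150·4 / (5) = 120.
e_ss = 4/K_v = 4/120 = 1/30.

1/30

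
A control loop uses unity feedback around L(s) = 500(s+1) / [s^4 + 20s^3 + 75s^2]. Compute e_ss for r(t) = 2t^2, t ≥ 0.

0.6

Lowest-order denominator term is 75s^2, so the open loop has 2 poles at the origin → type 2 system.
K_a = lim_{s→0} s^2·L(s) = 500·1 / 75 = 20/3.
r(t) = 2t^2 gives R(s) = 4/s^3.
e_ss = 4/K_a = 4/(20/3) = 0.6.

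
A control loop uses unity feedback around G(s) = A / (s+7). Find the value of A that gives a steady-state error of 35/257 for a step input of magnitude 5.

No free integrators in G(s): this is a type 0 system.
K_p = lim_{s→0} G(s) = A / (7) = (1/7)·A.
e_ss = 5/(1 + K_p) = 35/257 ⇒ 1 + (1/7)·A = 257/7 ⇒ A = 250.

250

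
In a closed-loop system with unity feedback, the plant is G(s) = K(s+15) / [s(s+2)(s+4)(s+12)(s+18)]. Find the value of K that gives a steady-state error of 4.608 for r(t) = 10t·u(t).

250

G(s) has one factor of s in the denominator, so the system is type 1.
K_v = lim_{s→0} s·G(s) = K·15 / (2·4·12·18) = (5/576)·K.
e_ss = 10/K_v = 4.608 ⇒ K_v = 625/288 ⇒ K = (625/288)/(5/576) = 250.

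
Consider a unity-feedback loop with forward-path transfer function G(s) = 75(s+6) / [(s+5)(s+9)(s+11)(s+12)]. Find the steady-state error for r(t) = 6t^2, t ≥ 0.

infinity

No free integrators in G(s): this is a type 0 system.
For a type-0 system K_a = 0, so e_ss to a parabolic input is unbounded.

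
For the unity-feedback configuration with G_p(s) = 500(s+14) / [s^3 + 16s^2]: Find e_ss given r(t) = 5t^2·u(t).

The denominator has no term below 16s^2 — 2 poles at s=0, type 2.
K_a = lim_{s→0} s^2·G_p(s) = 500·14 / 16 = 437.5.
r(t) = 5t^2 gives R(s) = 10/s^3.
e_ss = 10/K_a = 10/437.5 = 4/175.

4/175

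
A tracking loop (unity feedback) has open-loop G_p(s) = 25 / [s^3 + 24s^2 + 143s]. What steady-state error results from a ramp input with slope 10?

Factoring s from the denominator leaves a polynomial with constant term 143, so the system is type 1.
K_v = lim_{s→0} s·G_p(s) = 25 / 143 = 25/143.
e_ss = 10/K_v = 10/(25/143) = 57.2.

57.2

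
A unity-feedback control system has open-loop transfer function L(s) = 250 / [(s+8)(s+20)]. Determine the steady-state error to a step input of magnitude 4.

L(s) has no factors of s in the denominator, so the system is type 0.
K_p = lim_{s→0} L(s) = 250 / (8·20) = 1.5625.
e_ss = 4/(1 + K_p) = 4/2.5625 = 64/41.

64/41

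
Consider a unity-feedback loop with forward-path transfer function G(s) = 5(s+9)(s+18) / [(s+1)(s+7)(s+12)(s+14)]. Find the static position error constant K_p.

135/196

System type = 0 (no poles at s=0).
K_p = lim_{s→0} G(s) = 5·9·18 / (1·7·12·14) = 135/196.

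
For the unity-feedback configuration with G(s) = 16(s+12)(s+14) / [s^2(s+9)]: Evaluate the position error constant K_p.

infinity

K_p = lim_{s→0} G(s); with 2 poles at the origin the limit diverges, so K_p = ∞.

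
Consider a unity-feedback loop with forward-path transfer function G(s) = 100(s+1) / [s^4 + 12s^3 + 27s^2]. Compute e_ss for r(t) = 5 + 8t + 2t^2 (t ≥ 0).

Factoring s^2 from the denominator leaves a polynomial with constant term 27, so the system is type 2. Taking each input component in turn:
  • 5: tracked with zero error.
  • 8t: tracked with zero error.
  • 2t^2: e_ss = 4/K_a with K_a=100/27 → 1.08.
Total e_ss = 1.08.

1.08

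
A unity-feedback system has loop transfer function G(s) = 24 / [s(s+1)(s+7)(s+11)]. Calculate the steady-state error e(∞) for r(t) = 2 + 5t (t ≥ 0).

System type = 1 (one pole at s=0). Treating each term separately:
  • 2: tracked with zero error.
  • 5t: e_ss = 5/K_v with K_v=24/77 → 385/24.
Total e_ss = 385/24.

385/24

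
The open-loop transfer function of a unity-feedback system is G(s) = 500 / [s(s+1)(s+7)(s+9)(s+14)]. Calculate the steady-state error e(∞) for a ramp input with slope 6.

The open loop has one pole at the origin → type 1 system.
K_v = lim_{s→0} s·G(s) = 500 / (1·7·9·14) = 250/441.
e_ss = 6/K_v = 6/(250/441) = 10.584.

10.584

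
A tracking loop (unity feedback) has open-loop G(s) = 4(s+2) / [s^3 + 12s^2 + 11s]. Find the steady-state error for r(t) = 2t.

2.75

The denominator has no term below 11s — 1 pole at s=0, type 1.
K_v = lim_{s→0} s·G(s) = 4·2 / 11 = 8/11.
e_ss = 2/K_v = 2/(8/11) = 2.75.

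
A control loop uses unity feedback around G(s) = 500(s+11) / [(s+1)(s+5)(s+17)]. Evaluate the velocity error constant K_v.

G(s) has no factors of s in the denominator, so the system is type 0.
K_v = lim_{s→0} s·G(s) = 0 (the extra factor of s kills the finite limit).

0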